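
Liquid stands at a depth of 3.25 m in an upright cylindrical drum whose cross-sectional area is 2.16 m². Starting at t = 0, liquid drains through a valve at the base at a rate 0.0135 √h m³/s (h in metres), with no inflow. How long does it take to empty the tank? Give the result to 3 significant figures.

Volume balance on the tank: A dh/dt = −0.0135 √h.
Separate and integrate: 2(√h − √h₀) = −(0.0135/A) t.
Tank is empty when √h = 0: t_empty = 2A√h₀/0.0135.
t_empty = 2·2.16·√3.25/0.0135 = 4.3200·1.8028/0.0135 = 576.89 s.

577 s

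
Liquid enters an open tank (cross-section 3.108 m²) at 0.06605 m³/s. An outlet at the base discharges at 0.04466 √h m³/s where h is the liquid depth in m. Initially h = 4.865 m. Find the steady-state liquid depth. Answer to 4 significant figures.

Level balance: A dh/dt = 0.06605 − 0.04466 √h. Setting dh/dt = 0:
Q_in = 0.04466 √h_ss ⇒ √h_ss = 0.06605/0.04466 = 1.47895.
h_ss = 1.47895² = 2.18730 m. (Since h₀ = 4.865 m > h_ss, the level will fall toward this value.)

2.187 m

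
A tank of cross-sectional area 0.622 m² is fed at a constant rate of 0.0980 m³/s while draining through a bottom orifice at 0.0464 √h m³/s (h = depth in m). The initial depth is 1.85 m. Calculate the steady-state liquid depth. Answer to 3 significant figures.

Level balance: A dh/dt = 0.0980 − 0.0464 √h. Setting dh/dt = 0:
Q_in = 0.0464 √h_ss ⇒ √h_ss = 0.0980/0.0464 = 2.1121.
h_ss = 2.1121² = 4.4608 m. (Since h₀ = 1.85 m < h_ss, the level will rise toward this value.)

4.46 m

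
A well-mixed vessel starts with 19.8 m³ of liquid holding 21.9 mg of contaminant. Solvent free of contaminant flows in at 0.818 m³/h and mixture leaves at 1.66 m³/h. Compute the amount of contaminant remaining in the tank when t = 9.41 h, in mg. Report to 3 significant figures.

8.00 mg

Let m(t) be the amount of contaminant. Volume: V(t) = V₀ + (Q_in − Q_out) t = 19.8 − 0.84200 t; V(9.41) = 11.877 m³.
No contaminant enters, so dm/dt = −Q_out · (m/V).
dm/m = −Q_out dt/(V₀ − 0.84200 t); integrating gives ln(m/m₀) = −(Q_out/(Q_in−Q_out)) ln(V/V₀).
m = m₀ (V₀/V)^(Q_out/(Q_in−Q_out)) = 21.9 × (19.8/11.877)^(-1.9715) = 7.9954 mg.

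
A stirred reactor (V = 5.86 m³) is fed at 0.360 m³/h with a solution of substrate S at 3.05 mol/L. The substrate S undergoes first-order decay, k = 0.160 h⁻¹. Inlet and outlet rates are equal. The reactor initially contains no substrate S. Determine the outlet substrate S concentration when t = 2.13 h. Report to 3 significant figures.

Species balance: V dC/dt = Q C_in − Q C − k V C.
This is linear with rate a = Q/V + k = 0.22143 h⁻¹.
C_ss = Q C_in/(Q + kV) = 0.84618 mol/L; C(t) = C_ss + (C₀ − C_ss) e^(−a t).
C(2.13) = 0.84618 + (-0.84618)·e^(−0.22143·2.13) = 0.84618 + (-0.84618)·0.62397 = 0.31819 mol/L.

0.318 mol/L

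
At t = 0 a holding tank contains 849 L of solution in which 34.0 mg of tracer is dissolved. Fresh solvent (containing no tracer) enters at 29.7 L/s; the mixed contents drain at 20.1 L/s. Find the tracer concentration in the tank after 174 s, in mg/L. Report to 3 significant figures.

Let m(t) be the amount of tracer. Volume: V(t) = V₀ + (Q_in − Q_out) t = 849 + 9.6000 t; V(174) = 2519.4 L.
No tracer enters, so dm/dt = −Q_out · (m/V).
Separate: dm/m = −Q_out dt/V(t) ⇒ ln(m/m₀) = −(Q_out/(Q_in−Q_out)) ln(V/V₀).
m = m₀ (V₀/V)^(Q_out/(Q_in−Q_out)) = 34.0 × (849/2519.4)^(2.0938) = 3.4867 mg.
C = m/V = 3.4867/2519.4 = 0.0013839 mg/L.

0.00138 mg/L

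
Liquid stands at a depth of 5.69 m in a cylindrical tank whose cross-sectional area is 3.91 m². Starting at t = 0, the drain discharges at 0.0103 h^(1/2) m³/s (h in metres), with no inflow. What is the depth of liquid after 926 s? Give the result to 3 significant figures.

A dh/dt = −Q_out = −0.0103 √h.
∫ h^(−1/2) dh = −(0.0103/A) ∫ dt, giving 2√h = 2√h₀ − (0.0103/A) t.
√h = √5.69 − 0.0103·926/(2·3.91) = 2.3854 − 1.2197 = 1.1657.
h = 1.1657² = 1.3589 m.

1.36 m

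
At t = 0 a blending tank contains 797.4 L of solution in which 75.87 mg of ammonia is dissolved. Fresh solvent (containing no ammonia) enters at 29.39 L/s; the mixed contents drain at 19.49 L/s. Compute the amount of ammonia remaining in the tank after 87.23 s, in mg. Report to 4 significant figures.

17.89 mg

Total volume: dV/dt = Q_in − Q_out = 9.90000 L/s, so V(t) = 797.4 + 9.90000 t and V(87.23) = 1660.98 L.
Solute balance: dm/dt = 0 − Q_out C = −Q_out m/V(t).
dm/m = −Q_out dt/(V₀ + 9.90000 t); integrating gives ln(m/m₀) = −(Q_out/(Q_in−Q_out)) ln(V/V₀).
m = m₀ (V₀/V)^(Q_out/(Q_in−Q_out)) = 75.87 × (797.4/1660.98)^(1.96869) = 17.8926 mg.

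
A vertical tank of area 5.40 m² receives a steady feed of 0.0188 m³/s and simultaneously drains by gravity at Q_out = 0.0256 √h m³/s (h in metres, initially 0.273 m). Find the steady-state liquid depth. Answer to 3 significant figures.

Level balance: A dh/dt = 0.0188 − 0.0256 √h. Setting dh/dt = 0:
Q_in = 0.0256 √h_ss ⇒ √h_ss = 0.0188/0.0256 = 0.73438.
h_ss = 0.73438² = 0.53931 m. (Since h₀ = 0.273 m < h_ss, the level will rise toward this value.)

0.539 m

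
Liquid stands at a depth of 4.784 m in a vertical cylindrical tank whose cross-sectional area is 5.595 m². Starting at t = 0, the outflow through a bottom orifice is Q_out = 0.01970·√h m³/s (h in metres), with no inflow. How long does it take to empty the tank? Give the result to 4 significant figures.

Mass balance (ρ constant): A dh/dt = −0.01970 √h.
Separate and integrate: 2(√h − √h₀) = −(0.01970/A) t.
Tank is empty when √h = 0: t_empty = 2A√h₀/0.01970.
t_empty = 2·5.595·√4.784/0.01970 = 11.1900·2.18724/0.01970 = 1242.39 s.

1242 s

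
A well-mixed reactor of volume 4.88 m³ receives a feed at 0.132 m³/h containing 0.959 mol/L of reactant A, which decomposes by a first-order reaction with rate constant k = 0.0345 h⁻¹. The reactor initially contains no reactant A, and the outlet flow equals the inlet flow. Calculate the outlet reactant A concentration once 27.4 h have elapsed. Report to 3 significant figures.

0.343 mol/L

Accumulation = in − out − consumed: V dC/dt = Q C_in − Q C − k V C.
This is linear with rate a = Q/V + k = 0.061549 h⁻¹.
C_ss = Q C_in/(Q + kV) = 0.42145 mol/L; C(t) = C_ss + (C₀ − C_ss) e^(−a t).
C(27.4) = 0.42145 + (-0.42145)·e^(−0.061549·27.4) = 0.42145 + (-0.42145)·0.18518 = 0.34341 mol/L.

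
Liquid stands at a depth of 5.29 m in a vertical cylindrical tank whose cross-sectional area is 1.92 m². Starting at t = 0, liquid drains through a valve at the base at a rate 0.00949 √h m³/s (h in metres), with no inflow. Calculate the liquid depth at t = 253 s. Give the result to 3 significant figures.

2.80 m

With no inflow, A dh/dt = −0.00949 √h.
This is separable: 2 d(√h)/dt = −0.00949/A, so √h = √h₀ − (0.00949/(2A)) t.
√h = √5.29 − 0.00949·253/(2·1.92) = 2.3000 − 0.62525 = 1.6747.
h = 1.6747² = 2.8048 m.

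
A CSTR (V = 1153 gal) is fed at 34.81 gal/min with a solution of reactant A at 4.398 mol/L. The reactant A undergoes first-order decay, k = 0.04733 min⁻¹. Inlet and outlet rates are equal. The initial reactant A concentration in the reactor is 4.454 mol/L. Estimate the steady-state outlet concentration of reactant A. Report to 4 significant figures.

1.713 mol/L

V dC/dt = Q(C_in − C) − k V C.
Steady state (dC/dt = 0): C_ss = Q C_in/(Q + kV) = C_in/(1 + kV/Q).
C_ss = 34.81·4.398/(34.81 + 0.04733·1153) = 153.094/89.3815 = 1.71282 mol/L.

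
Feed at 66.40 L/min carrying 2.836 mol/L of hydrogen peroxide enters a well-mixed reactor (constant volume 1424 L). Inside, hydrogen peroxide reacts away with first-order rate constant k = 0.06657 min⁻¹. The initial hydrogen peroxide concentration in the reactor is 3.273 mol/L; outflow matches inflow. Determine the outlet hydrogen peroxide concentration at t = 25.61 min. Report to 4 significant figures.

1.284 mol/L

Accumulation = in − out − consumed: V dC/dt = Q C_in − Q C − k V C.
This is linear with rate a = Q/V + k = 0.113199 min⁻¹.
C_ss = Q C_in/(Q + kV) = 1.16821 mol/L; C(t) = C_ss + (C₀ − C_ss) e^(−a t).
C(25.61) = 1.16821 + (2.10479)·e^(−0.113199·25.61) = 1.16821 + (2.10479)·0.0550765 = 1.28413 mol/L.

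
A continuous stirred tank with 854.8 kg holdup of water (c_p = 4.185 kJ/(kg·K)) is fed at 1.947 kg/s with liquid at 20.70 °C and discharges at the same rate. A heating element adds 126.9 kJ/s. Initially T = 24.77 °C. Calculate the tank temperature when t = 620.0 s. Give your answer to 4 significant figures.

33.47 °C

Heat balance on the well-mixed liquid: M c_p dT/dt = ṁ c_p (T_in − T) + 126.9.
Rearrange: dT/dt = (T_ss − T)/τ with τ = M/ṁ = 439.034 s and T_ss = T_in + Q̇/(ṁ c_p) = 36.2740 °C.
Integrating: T(t) = T_ss + (T₀ − T_ss) e^(−t/τ).
T(620.0) = 36.2740 + (-11.5040)·e^(−620.0/439.034) = 36.2740 + (-11.5040)·0.243609 = 33.4715 °C.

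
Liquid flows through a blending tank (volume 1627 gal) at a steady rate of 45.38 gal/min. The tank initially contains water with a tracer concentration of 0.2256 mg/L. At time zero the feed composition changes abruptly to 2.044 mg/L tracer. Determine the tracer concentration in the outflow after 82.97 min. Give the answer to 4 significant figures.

1.864 mg/L

Accumulation = in − out for the solute gives V dC/dt = Q(C_in − C).
Rewrite as dC/dt + C/τ = C_in/τ, τ = V/Q = 35.8528 min.
C approaches C_in exponentially: C(t) = C_in + (C₀ − C_in) e^(−t/τ).
C(82.97) = 2.044 + (0.2256 − 2.044)·e^(−82.97/35.8528) = 2.044 + (-1.81840)·0.0988467 = 1.86426 mg/L.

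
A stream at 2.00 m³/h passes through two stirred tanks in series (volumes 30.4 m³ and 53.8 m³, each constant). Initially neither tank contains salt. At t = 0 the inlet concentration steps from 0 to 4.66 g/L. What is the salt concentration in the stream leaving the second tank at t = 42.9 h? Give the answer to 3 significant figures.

2.85 g/L

Each tank obeys Vᵢ dCᵢ/dt = Q(Cᵢ₋₁ − Cᵢ), so τᵢ = Vᵢ/Q.
τ₁ = 30.4/2.00 = 15.200 h; τ₂ = 53.8/2.00 = 26.900 h.
Tank 1: C₁ = C_in(1 − e^(−t/τ₁)). Tank 2 (τ₁ ≠ τ₂): C₂ = C_in[1 − (τ₁ e^(−t/τ₁) − τ₂ e^(−t/τ₂))/(τ₁ − τ₂)].
At t = 42.9: e^(−t/τ₁) = 0.059465, e^(−t/τ₂) = 0.20295.
C₂ = 4.66·[1 − (15.200·0.059465 − 26.900·0.20295)/(-11.700)] = 4.66·0.61064 = 2.8456 g/L.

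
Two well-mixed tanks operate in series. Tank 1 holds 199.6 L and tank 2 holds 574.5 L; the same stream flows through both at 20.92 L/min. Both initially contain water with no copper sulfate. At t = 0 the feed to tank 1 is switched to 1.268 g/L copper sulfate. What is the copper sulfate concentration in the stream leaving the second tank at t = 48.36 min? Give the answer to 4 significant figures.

0.9383 g/L

Each tank obeys Vᵢ dCᵢ/dt = Q(Cᵢ₋₁ − Cᵢ), so τᵢ = Vᵢ/Q.
τ₁ = 199.6/20.92 = 9.54111 min; τ₂ = 574.5/20.92 = 27.4618 min.
Tank 1: C₁ = C_in(1 − e^(−t/τ₁)). Tank 2 (τ₁ ≠ τ₂): C₂ = C_in[1 − (τ₁ e^(−t/τ₁) − τ₂ e^(−t/τ₂))/(τ₁ − τ₂)].
At t = 48.36: e^(−t/τ₁) = 0.00629126, e^(−t/τ₂) = 0.171874.
C₂ = 1.268·[1 − (9.54111·0.00629126 − 27.4618·0.171874)/(-17.9207)] = 1.268·0.739968 = 0.938280 g/L.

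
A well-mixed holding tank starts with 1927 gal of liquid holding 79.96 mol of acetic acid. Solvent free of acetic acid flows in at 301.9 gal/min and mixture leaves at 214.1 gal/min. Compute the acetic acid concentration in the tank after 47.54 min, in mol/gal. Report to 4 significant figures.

0.0007888 mol/gal

Total volume: dV/dt = Q_in − Q_out = 87.8000 gal/min, so V(t) = 1927 + 87.8000 t and V(47.54) = 6101.01 gal.
No acetic acid enters, so dm/dt = −Q_out · (m/V).
dm/m = −Q_out dt/(V₀ + 87.8000 t); integrating gives ln(m/m₀) = −(Q_out/(Q_in−Q_out)) ln(V/V₀).
m = m₀ (V₀/V)^(Q_out/(Q_in−Q_out)) = 79.96 × (1927/6101.01)^(2.43850) = 4.81234 mol.
C = m/V = 4.81234/6101.01 = 0.000788777 mol/gal.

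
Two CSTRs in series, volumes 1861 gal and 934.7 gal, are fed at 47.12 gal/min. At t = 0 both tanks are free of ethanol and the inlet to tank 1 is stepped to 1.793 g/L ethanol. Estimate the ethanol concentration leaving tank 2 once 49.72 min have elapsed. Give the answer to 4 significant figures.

Time constants: τᵢ = Vᵢ/Q for each well-mixed tank.
τ₁ = 1861/47.12 = 39.4949 min; τ₂ = 934.7/47.12 = 19.8366 min.
Solving the cascade with C₁(0)=C₂(0)=0 gives C₂(t) = C_in[1 − (τ₁ e^(−t/τ₁) − τ₂ e^(−t/τ₂))/(τ₁ − τ₂)].
At t = 49.72: e^(−t/τ₁) = 0.283967, e^(−t/τ₂) = 0.0815548.
C₂ = 1.793·[1 − (39.4949·0.283967 − 19.8366·0.0815548)/(19.6583)] = 1.793·0.511785 = 0.917630 g/L.

0.9176 g/L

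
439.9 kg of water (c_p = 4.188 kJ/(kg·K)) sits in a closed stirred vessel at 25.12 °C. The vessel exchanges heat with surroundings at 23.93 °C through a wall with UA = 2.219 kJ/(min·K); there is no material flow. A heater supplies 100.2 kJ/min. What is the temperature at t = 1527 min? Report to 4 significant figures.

Lumped-capacitance energy balance: M c_p dT/dt = UA(T_amb − T) + Q̇.
dT/dt = (T_ss − T)/τ with T_ss = T_amb + Q̇/UA = 23.93 + 100.2/2.219 = 69.0855 °C, τ = M c_p/UA = 439.9·4.188/2.219 = 830.239 min.
This is linear first-order; T(t) = T_ss + (T₀ − T_ss) e^(−t/τ).
T(1527) = 69.0855 + (-43.9655)·0.158940 = 62.0976 °C.

62.10 °C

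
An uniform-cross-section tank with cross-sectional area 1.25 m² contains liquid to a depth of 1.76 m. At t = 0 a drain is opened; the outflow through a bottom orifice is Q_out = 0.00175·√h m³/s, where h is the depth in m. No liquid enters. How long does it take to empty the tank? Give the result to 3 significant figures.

A dh/dt = −Q_out = −0.00175 √h.
Separate and integrate: 2(√h − √h₀) = −(0.00175/A) t.
Tank is empty when √h = 0: t_empty = 2A√h₀/0.00175.
t_empty = 2·1.25·√1.76/0.00175 = 2.5000·1.3266/0.00175 = 1895.2 s.

1900 s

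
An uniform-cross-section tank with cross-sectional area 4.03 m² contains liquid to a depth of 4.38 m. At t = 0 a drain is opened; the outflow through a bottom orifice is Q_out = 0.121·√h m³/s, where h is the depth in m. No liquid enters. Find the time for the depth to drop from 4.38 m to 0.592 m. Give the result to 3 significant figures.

With no inflow, A dh/dt = −0.121 √h.
This is separable: 2 d(√h)/dt = −0.121/A, so √h = √h₀ − (0.121/(2A)) t.
t = 2A(√h₀ − √h)/0.121 = 2·4.03·(√4.38 − √0.592)/0.121
  = 8.0600 × (2.0928 − 0.76942) / 0.121 = 88.156 s.

88.2 s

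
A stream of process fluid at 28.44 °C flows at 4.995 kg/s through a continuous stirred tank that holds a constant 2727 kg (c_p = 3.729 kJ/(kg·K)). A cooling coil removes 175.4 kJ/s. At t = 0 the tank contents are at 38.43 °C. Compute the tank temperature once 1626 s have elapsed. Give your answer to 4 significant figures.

M c_p dT/dt = ṁ c_p (T_in − T) − Q̇.
τ = M/ṁ = 545.946 s; T_ss = T_in − Q̇/(ṁ c_p) = 28.44 − 175.4/(4.995·3.729) = 19.0232 °C.
T approaches T_ss exponentially: T(t) = T_ss + (T₀ − T_ss) e^(−t/τ).
T(1626) = 19.0232 + (19.4068)·e^(−1626/545.946) = 19.0232 + (19.4068)·0.0508784 = 20.0106 °C.

20.01 °C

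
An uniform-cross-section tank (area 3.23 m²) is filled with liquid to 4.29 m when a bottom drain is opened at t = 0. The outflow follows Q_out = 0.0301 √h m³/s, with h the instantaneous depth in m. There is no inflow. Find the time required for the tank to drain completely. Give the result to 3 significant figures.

445 s

With no inflow, A dh/dt = −0.0301 √h.
∫ h^(−1/2) dh = −(0.0301/A) ∫ dt, giving 2√h = 2√h₀ − (0.0301/A) t.
Tank is empty when √h = 0: t_empty = 2A√h₀/0.0301.
t_empty = 2·3.23·√4.29/0.0301 = 6.4600·2.0712/0.0301 = 444.52 s.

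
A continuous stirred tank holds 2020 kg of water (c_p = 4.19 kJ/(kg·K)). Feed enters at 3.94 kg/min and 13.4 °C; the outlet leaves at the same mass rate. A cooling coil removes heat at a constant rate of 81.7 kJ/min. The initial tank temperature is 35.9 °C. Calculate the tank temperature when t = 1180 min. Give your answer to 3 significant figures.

11.2 °C

Heat balance on the well-mixed liquid: M c_p dT/dt = ṁ c_p (T_in − T) − 81.7.
Rearrange: dT/dt = (T_ss − T)/τ with τ = M/ṁ = 512.69 min and T_ss = T_in − Q̇/(ṁ c_p) = 8.4511 °C.
This is linear first-order; T(t) = T_ss + (T₀ − T_ss) e^(−t/τ).
T(1180) = 8.4511 + (27.449)·e^(−1180/512.69) = 8.4511 + (27.449)·0.10010 = 11.199 °C.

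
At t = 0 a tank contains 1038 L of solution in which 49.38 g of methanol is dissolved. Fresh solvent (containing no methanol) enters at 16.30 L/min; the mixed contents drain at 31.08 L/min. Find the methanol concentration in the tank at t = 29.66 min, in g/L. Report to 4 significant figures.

Let m(t) be the amount of methanol. Volume: V(t) = V₀ + (Q_in − Q_out) t = 1038 − 14.7800 t; V(29.66) = 599.625 L.
Solute balance: dm/dt = 0 − Q_out C = −Q_out m/V(t).
Separate: dm/m = −Q_out dt/V(t) ⇒ ln(m/m₀) = −(Q_out/(Q_in−Q_out)) ln(V/V₀).
m = m₀ (V₀/V)^(Q_out/(Q_in−Q_out)) = 49.38 × (1038/599.625)^(-2.10284) = 15.5743 g.
C = m/V = 15.5743/599.625 = 0.0259733 g/L.

0.02597 g/L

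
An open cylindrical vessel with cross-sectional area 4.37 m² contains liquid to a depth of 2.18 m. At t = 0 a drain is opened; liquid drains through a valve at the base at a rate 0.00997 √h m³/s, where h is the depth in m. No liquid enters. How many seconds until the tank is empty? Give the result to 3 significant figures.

A dh/dt = −Q_out = −0.00997 √h.
∫ h^(−1/2) dh = −(0.00997/A) ∫ dt, giving 2√h = 2√h₀ − (0.00997/A) t.
Set h = 0: 2√h₀ = (0.00997/A) t_empty ⇒ t_empty = 2A√h₀/0.00997.
t_empty = 2·4.37·√2.18/0.00997 = 8.7400·1.4765/0.00997 = 1294.3 s.

1290 s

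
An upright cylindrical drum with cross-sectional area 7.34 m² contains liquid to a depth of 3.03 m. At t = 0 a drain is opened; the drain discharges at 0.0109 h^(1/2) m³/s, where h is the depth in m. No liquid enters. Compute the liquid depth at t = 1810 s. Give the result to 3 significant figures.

0.157 m

A dh/dt = −Q_out = −0.0109 √h.
Separate and integrate: 2(√h − √h₀) = −(0.0109/A) t.
√h = √3.03 − 0.0109·1810/(2·7.34) = 1.7407 − 1.3439 = 0.39675.
h = 0.39675² = 0.15741 m.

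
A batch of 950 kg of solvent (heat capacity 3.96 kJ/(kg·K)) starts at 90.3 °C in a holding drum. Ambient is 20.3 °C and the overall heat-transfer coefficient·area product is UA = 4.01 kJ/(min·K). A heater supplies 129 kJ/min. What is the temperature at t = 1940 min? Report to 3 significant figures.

57.3 °C

Lumped-capacitance energy balance: M c_p dT/dt = UA(T_amb − T) + Q̇.
dT/dt = (T_ss − T)/τ with T_ss = T_amb + Q̇/UA = 20.3 + 129/4.01 = 52.470 °C, τ = M c_p/UA = 950·3.96/4.01 = 938.15 min.
T approaches T_ss exponentially: T(t) = T_ss + (T₀ − T_ss) e^(−t/τ).
T(1940) = 52.470 + (37.830)·0.12645 = 57.253 °C.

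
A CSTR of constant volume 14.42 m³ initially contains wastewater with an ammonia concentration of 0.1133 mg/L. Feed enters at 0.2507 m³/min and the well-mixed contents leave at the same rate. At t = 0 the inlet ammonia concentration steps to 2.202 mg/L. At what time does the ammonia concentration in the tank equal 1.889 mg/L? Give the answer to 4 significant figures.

Species balance on the tank: V dC/dt = Q(C_in − C), so τ = V/Q = 57.5189 min.
C(t) = C_in + (C₀ − C_in) e^(−t/τ). Set C = 1.889 and solve for t:
e^(−t/τ) = (C − C_in)/(C₀ − C_in) = (1.889 − 2.202)/(0.1133 − 2.202) = 0.149854
t = −τ ln(…) = 57.5189 × 1.89809 = 109.176 min.

109.2 min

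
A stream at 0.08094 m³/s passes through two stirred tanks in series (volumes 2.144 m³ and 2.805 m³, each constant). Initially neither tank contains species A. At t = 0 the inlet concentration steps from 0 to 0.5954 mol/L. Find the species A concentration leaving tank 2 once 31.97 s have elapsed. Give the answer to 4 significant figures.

0.1687 mol/L

Time constants: τᵢ = Vᵢ/Q for each well-mixed tank.
τ₁ = 2.144/0.08094 = 26.4888 s; τ₂ = 2.805/0.08094 = 34.6553 s.
Tank 1: C₁ = C_in(1 − e^(−t/τ₁)). Tank 2 (τ₁ ≠ τ₂): C₂ = C_in[1 − (τ₁ e^(−t/τ₁) − τ₂ e^(−t/τ₂))/(τ₁ − τ₂)].
At t = 31.97: e^(−t/τ₁) = 0.299115, e^(−t/τ₂) = 0.397518.
C₂ = 0.5954·[1 − (26.4888·0.299115 − 34.6553·0.397518)/(-8.16654)] = 0.5954·0.283303 = 0.168679 mol/L.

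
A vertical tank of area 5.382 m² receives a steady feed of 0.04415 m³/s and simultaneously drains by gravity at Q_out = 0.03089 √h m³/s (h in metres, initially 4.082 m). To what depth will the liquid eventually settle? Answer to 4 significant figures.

2.043 m

A dh/dt = Q_in − 0.03089 √h. Steady state requires inflow = outflow:
Q_in = 0.03089 √h_ss ⇒ √h_ss = 0.04415/0.03089 = 1.42927.
h_ss = 1.42927² = 2.04280 m. (Since h₀ = 4.082 m > h_ss, the level will fall toward this value.)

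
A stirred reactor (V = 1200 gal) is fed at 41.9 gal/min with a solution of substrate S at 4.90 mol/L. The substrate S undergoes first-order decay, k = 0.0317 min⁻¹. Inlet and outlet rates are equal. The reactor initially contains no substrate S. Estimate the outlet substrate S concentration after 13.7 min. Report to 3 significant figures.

Species balance: V dC/dt = Q C_in − Q C − k V C.
dC/dt = (Q/V) C_in − (Q/V + k) C; effective rate a = Q/V + k = 0.034917 + 0.0317 = 0.066617 min⁻¹.
C_ss = Q C_in/(Q + kV) = 2.5683 mol/L; C(t) = C_ss + (C₀ − C_ss) e^(−a t).
C(13.7) = 2.5683 + (-2.5683)·e^(−0.066617·13.7) = 2.5683 + (-2.5683)·0.40146 = 1.5372 mol/L.

1.54 mol/L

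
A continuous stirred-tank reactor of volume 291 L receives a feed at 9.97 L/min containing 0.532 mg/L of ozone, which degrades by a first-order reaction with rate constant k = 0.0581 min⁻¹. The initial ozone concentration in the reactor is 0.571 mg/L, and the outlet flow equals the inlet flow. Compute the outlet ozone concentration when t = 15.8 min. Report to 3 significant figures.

0.284 mg/L

V dC/dt = Q(C_in − C) − k V C.
dC/dt = (Q/V) C_in − (Q/V + k) C; effective rate a = Q/V + k = 0.034261 + 0.0581 = 0.092361 min⁻¹.
C_ss = Q C_in/(Q + kV) = 0.19734 mg/L; C(t) = C_ss + (C₀ − C_ss) e^(−a t).
C(15.8) = 0.19734 + (0.37366)·e^(−0.092361·15.8) = 0.19734 + (0.37366)·0.23240 = 0.28418 mg/L.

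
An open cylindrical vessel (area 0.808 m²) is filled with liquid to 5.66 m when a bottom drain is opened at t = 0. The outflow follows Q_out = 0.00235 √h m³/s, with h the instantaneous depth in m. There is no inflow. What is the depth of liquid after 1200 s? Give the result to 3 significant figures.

0.402 m

Mass balance (ρ constant): A dh/dt = −0.00235 √h.
This is separable: 2 d(√h)/dt = −0.00235/A, so √h = √h₀ − (0.00235/(2A)) t.
√h = √5.66 − 0.00235·1200/(2·0.808) = 2.3791 − 1.7450 = 0.63403.
h = 0.63403² = 0.40199 m.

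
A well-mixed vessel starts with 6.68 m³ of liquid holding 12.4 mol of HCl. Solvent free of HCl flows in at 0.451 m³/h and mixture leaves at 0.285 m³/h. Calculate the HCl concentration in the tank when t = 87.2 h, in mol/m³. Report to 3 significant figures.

0.0810 mol/m³

Let m(t) be the amount of HCl. Volume: V(t) = V₀ + (Q_in − Q_out) t = 6.68 + 0.16600 t; V(87.2) = 21.155 m³.
Species balance (pure solvent in): dm/dt = −Q_out · m/V(t).
Separate: dm/m = −Q_out dt/V(t) ⇒ ln(m/m₀) = −(Q_out/(Q_in−Q_out)) ln(V/V₀).
m = m₀ (V₀/V)^(Q_out/(Q_in−Q_out)) = 12.4 × (6.68/21.155)^(1.7169) = 1.7135 mol.
C = m/V = 1.7135/21.155 = 0.080997 mol/m³.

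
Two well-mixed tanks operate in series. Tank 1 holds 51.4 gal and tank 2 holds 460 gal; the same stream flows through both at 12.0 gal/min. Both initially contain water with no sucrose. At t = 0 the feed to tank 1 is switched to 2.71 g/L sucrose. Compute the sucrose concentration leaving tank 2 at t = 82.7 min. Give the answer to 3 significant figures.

2.36 g/L

Time constants: τᵢ = Vᵢ/Q for each well-mixed tank.
τ₁ = 51.4/12.0 = 4.2833 min; τ₂ = 460/12.0 = 38.333 min.
Tank 1: C₁ = C_in(1 − e^(−t/τ₁)). Tank 2 (τ₁ ≠ τ₂): C₂ = C_in[1 − (τ₁ e^(−t/τ₁) − τ₂ e^(−t/τ₂))/(τ₁ − τ₂)].
At t = 82.7: e^(−t/τ₁) = 4.1201e-09, e^(−t/τ₂) = 0.11563.
C₂ = 2.71·[1 − (4.2833·4.1201e-09 − 38.333·0.11563)/(-34.050)] = 2.71·0.86983 = 2.3572 g/L.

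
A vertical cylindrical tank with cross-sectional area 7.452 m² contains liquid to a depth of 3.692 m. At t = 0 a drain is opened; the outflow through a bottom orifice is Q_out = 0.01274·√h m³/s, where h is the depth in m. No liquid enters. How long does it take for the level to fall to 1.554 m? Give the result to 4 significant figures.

A dh/dt = −Q_out = −0.01274 √h.
Separate and integrate: 2(√h − √h₀) = −(0.01274/A) t.
t = 2A(√h₀ − √h)/0.01274 = 2·7.452·(√3.692 − √1.554)/0.01274
  = 14.9040 × (1.92146 − 1.24660) / 0.01274 = 789.494 s.

789.5 s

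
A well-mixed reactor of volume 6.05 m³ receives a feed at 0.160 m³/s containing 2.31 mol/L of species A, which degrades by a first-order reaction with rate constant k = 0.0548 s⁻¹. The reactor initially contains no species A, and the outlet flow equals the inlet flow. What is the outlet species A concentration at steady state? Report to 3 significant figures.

Accumulation = in − out − consumed: V dC/dt = Q C_in − Q C − k V C.
At steady state: 0 = Q C_in − (Q + kV) C_ss, so C_ss = Q C_in/(Q + kV).
C_ss = 0.160·2.31/(0.160 + 0.0548·6.05) = 0.36960/0.49154 = 0.75192 mol/L.

0.752 mol/L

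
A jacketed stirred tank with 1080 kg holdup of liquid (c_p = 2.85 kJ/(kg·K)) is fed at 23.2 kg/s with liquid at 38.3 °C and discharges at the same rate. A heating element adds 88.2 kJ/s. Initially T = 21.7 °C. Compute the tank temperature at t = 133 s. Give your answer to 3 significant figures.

Unsteady energy balance on the tank contents: M c_p dT/dt = ṁ c_p (T_in − T) + 88.2.
τ = M/ṁ = 46.552 s; T_ss = T_in + Q̇/(ṁ c_p) = 38.3 + 88.2/(23.2·2.85) = 39.634 °C.
Integrating: T(t) = T_ss + (T₀ − T_ss) e^(−t/τ).
T(133) = 39.634 + (-17.934)·e^(−133/46.552) = 39.634 + (-17.934)·0.057439 = 38.604 °C.

38.6 °C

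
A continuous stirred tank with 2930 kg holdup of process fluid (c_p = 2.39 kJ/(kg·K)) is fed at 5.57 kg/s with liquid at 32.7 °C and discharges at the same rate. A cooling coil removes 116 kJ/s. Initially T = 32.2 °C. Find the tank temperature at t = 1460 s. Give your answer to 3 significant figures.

24.5 °C

M c_p dT/dt = ṁ c_p (T_in − T) − Q̇.
Rearrange: dT/dt = (T_ss − T)/τ with τ = M/ṁ = 526.03 s and T_ss = T_in − Q̇/(ṁ c_p) = 23.986 °C.
T approaches T_ss exponentially: T(t) = T_ss + (T₀ − T_ss) e^(−t/τ).
T(1460) = 23.986 + (8.2137)·e^(−1460/526.03) = 23.986 + (8.2137)·0.062319 = 24.498 °C.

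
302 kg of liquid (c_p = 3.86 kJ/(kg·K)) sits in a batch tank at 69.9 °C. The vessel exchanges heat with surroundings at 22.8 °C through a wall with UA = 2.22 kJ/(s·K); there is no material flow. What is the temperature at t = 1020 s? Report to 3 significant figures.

Lumped-capacitance energy balance: M c_p dT/dt = UA(T_amb − T).
dT/dt = (T_ss − T)/τ with T_ss = T_amb = 22.800 °C, τ = M c_p/UA = 302·3.86/2.22 = 525.10 s.
Integrating: T(t) = T_ss + (T₀ − T_ss) e^(−t/τ).
T(1020) = 22.800 + (47.100)·0.14335 = 29.552 °C.

29.6 °C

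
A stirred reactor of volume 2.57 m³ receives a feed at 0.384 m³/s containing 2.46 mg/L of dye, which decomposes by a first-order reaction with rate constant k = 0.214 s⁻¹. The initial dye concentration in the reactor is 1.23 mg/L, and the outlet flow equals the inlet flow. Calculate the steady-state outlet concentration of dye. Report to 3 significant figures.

Accumulation = in − out − consumed: V dC/dt = Q C_in − Q C − k V C.
At steady state: 0 = Q C_in − (Q + kV) C_ss, so C_ss = Q C_in/(Q + kV).
C_ss = 0.384·2.46/(0.384 + 0.214·2.57) = 0.94464/0.93398 = 1.0114 mg/L.

1.01 mg/L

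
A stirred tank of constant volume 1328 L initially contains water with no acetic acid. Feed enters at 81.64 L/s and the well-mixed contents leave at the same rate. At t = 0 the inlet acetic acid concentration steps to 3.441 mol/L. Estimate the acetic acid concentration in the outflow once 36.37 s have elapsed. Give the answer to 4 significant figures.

3.073 mol/L

Transient balance on the dissolved component: V dC/dt = Q(C_in − C).
Rewrite as dC/dt + C/τ = C_in/τ, τ = V/Q = 16.2665 s.
Solution: C(t) = C_in + (C₀ − C_in) e^(−t/τ).
C(36.37) = 3.441 + (0 − 3.441)·e^(−36.37/16.2665) = 3.441 + (-3.44100)·0.106898 = 3.07316 mol/L.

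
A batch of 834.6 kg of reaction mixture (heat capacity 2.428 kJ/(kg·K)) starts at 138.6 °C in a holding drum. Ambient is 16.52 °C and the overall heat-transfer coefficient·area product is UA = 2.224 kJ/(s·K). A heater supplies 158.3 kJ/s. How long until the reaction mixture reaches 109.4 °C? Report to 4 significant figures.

776.8 s

Lumped-capacitance energy balance: M c_p dT/dt = UA(T_amb − T) + Q̇.
τ = M c_p/UA = 911.155 s; T_ss = T_amb + Q̇/UA = 16.52 + 158.3/2.224 = 87.6981 °C.
T(t) = T_ss + (T₀ − T_ss)e^(−t/τ); set T = 109.4:
t = −τ ln[(T − T_ss)/(T₀ − T_ss)] = −911.155 · ln(0.426348) = 776.759 s.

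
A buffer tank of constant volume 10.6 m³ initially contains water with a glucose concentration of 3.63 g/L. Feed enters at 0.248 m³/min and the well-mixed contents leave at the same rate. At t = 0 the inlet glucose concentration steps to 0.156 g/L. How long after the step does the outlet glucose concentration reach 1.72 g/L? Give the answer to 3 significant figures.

34.1 min

Mass balance on the solute (V constant): V dC/dt = Q(C_in − C), so τ = V/Q = 42.742 min.
C(t) = C_in + (C₀ − C_in) e^(−t/τ). Set C = 1.72 and solve for t:
e^(−t/τ) = (C − C_in)/(C₀ − C_in) = (1.72 − 0.156)/(3.63 − 0.156) = 0.45020
t = −τ ln(…) = 42.742 × 0.79806 = 34.111 min.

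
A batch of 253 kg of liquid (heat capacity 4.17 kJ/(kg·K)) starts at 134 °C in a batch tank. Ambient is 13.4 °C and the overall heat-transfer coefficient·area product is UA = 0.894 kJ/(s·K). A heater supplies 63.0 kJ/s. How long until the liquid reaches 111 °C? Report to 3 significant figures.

725 s

Lumped-capacitance energy balance: M c_p dT/dt = UA(T_amb − T) + Q̇.
τ = M c_p/UA = 1180.1 s; T_ss = T_amb + Q̇/UA = 13.4 + 63.0/0.894 = 83.870 °C.
T(t) = T_ss + (T₀ − T_ss)e^(−t/τ); set T = 111:
t = −τ ln[(T − T_ss)/(T₀ − T_ss)] = −1180.1 · ln(0.54119) = 724.55 s.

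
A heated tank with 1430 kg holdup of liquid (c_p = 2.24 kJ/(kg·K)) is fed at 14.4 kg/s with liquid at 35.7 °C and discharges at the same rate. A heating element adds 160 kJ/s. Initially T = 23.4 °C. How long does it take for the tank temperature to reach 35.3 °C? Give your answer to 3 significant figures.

116 s

M c_p dT/dt = ṁ c_p (T_in − T) + Q̇.
τ = M/ṁ = 99.306 s; T_ss = T_in + Q̇/(ṁ c_p) = 40.660 °C.
T(t) = T_ss + (T₀ − T_ss) e^(−t/τ). Set T = 35.3:
e^(−t/τ) = (35.3 − 40.660)/(23.4 − 40.660) = 0.31056
t = −99.306 · ln(0.31056) = 116.13 s.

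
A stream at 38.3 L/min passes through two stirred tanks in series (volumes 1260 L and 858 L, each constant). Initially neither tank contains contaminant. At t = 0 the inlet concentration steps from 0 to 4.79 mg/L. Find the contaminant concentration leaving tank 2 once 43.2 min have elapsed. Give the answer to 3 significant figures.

Each tank obeys Vᵢ dCᵢ/dt = Q(Cᵢ₋₁ − Cᵢ), so τᵢ = Vᵢ/Q.
τ₁ = 1260/38.3 = 32.898 min; τ₂ = 858/38.3 = 22.402 min.
Tank 1: C₁ = C_in(1 − e^(−t/τ₁)). Tank 2 (τ₁ ≠ τ₂): C₂ = C_in[1 − (τ₁ e^(−t/τ₁) − τ₂ e^(−t/τ₂))/(τ₁ − τ₂)].
At t = 43.2: e^(−t/τ₁) = 0.26897, e^(−t/τ₂) = 0.14538.
C₂ = 4.79·[1 − (32.898·0.26897 − 22.402·0.14538)/(10.496)] = 4.79·0.46724 = 2.2381 mg/L.

2.24 mg/L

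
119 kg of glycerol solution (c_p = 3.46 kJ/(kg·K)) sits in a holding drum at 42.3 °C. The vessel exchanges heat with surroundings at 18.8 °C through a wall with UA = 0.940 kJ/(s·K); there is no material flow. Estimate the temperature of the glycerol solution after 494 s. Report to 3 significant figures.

M c_p dT/dt = −UA(T − T_amb).
dT/dt = (T_ss − T)/τ with T_ss = T_amb = 18.800 °C, τ = M c_p/UA = 119·3.46/0.940 = 438.02 s.
Integrating: T(t) = T_ss + (T₀ − T_ss) e^(−t/τ).
T(494) = 18.800 + (23.500)·0.32375 = 26.408 °C.

26.4 °C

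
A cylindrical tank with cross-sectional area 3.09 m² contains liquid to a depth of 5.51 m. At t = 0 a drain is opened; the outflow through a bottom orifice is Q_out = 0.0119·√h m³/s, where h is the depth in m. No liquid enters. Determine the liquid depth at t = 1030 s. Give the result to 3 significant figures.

Mass balance (ρ constant): A dh/dt = −0.0119 √h.
Separate and integrate: 2(√h − √h₀) = −(0.0119/A) t.
√h = √5.51 − 0.0119·1030/(2·3.09) = 2.3473 − 1.9833 = 0.36401.
h = 0.36401² = 0.13250 m.

0.133 m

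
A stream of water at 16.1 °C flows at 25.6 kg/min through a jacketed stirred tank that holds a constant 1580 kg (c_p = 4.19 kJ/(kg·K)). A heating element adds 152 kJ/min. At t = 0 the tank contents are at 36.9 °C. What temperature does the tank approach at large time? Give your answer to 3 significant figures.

17.5 °C

First-law balance (no shaft work): M c_p dT/dt = ṁ c_p (T_in − T) + 152.
At steady state dT/dt = 0 ⇒ T_ss = T_in + Q̇/(ṁ c_p) = 16.1 + 152/(25.6·4.19) = 17.517 °C.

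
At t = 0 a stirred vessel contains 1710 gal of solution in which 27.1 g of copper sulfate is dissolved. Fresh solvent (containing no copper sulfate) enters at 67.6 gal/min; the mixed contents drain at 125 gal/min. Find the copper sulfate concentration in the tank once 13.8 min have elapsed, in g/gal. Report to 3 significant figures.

Total volume: dV/dt = Q_in − Q_out = -57.400 gal/min, so V(t) = 1710 − 57.400 t and V(13.8) = 917.88 gal.
Species balance (pure solvent in): dm/dt = −Q_out · m/V(t).
dm/m = −Q_out dt/(V₀ − 57.400 t); integrating gives ln(m/m₀) = −(Q_out/(Q_in−Q_out)) ln(V/V₀).
m = m₀ (V₀/V)^(Q_out/(Q_in−Q_out)) = 27.1 × (1710/917.88)^(-2.1777) = 6.9909 g.
C = m/V = 6.9909/917.88 = 0.0076163 g/gal.

0.00762 g/gal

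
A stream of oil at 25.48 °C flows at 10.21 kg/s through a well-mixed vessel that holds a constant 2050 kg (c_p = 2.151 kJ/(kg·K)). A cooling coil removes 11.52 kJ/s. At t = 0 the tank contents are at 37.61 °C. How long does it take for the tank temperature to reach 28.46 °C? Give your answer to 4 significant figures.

257.8 s

Heat balance on the well-mixed liquid: M c_p dT/dt = ṁ c_p (T_in − T) − 11.52.
τ = M/ṁ = 200.784 s; T_ss = T_in − Q̇/(ṁ c_p) = 24.9555 °C.
T(t) = T_ss + (T₀ − T_ss) e^(−t/τ). Set T = 28.46:
e^(−t/τ) = (28.46 − 24.9555)/(37.61 − 24.9555) = 0.276940
t = −200.784 · ln(0.276940) = 257.797 s.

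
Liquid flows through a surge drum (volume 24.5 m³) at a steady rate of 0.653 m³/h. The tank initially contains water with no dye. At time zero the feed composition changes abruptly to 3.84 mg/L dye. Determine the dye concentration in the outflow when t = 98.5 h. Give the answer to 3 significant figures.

Species balance on the tank: V dC/dt = Q(C_in − C).
Rewrite as dC/dt + C/τ = C_in/τ, τ = V/Q = 37.519 h.
Solution: C(t) = C_in + (C₀ − C_in) e^(−t/τ).
C(98.5) = 3.84 + (0 − 3.84)·e^(−98.5/37.519) = 3.84 + (-3.8400)·0.072416 = 3.5619 mg/L.

3.56 mg/L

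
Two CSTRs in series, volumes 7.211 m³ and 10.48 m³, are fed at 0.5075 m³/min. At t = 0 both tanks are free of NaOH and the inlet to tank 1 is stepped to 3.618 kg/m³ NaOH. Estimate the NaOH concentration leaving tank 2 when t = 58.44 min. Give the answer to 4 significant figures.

3.064 kg/m³

Time constants: τᵢ = Vᵢ/Q for each well-mixed tank.
τ₁ = 7.211/0.5075 = 14.2089 min; τ₂ = 10.48/0.5075 = 20.6502 min.
Tank 1: C₁ = C_in(1 − e^(−t/τ₁)). Tank 2 (τ₁ ≠ τ₂): C₂ = C_in[1 − (τ₁ e^(−t/τ₁) − τ₂ e^(−t/τ₂))/(τ₁ − τ₂)].
At t = 58.44: e^(−t/τ₁) = 0.0163599, e^(−t/τ₂) = 0.0590134.
C₂ = 3.618·[1 − (14.2089·0.0163599 − 20.6502·0.0590134)/(-6.44138)] = 3.618·0.846898 = 3.06408 kg/m³.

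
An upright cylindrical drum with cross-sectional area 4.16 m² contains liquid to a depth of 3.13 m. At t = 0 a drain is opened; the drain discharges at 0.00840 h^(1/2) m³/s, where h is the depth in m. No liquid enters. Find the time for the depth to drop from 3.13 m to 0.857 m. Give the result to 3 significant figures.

835 s

With no inflow, A dh/dt = −0.00840 √h.
∫ h^(−1/2) dh = −(0.00840/A) ∫ dt, giving 2√h = 2√h₀ − (0.00840/A) t.
t = 2A(√h₀ − √h)/0.00840 = 2·4.16·(√3.13 − √0.857)/0.00840
  = 8.3200 × (1.7692 − 0.92574) / 0.00840 = 835.40 s.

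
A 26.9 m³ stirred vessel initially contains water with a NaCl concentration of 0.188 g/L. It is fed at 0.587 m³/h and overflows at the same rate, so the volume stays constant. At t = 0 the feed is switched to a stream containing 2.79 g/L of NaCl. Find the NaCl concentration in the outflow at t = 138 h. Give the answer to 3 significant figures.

Unsteady species balance (constant V, well mixed): V dC/dt = Q(C_in − C).
Rewrite as dC/dt + C/τ = C_in/τ, τ = V/Q = 45.826 h.
This is linear first-order; C(t) = C_in + (C₀ − C_in) e^(−t/τ).
C(138) = 2.79 + (0.188 − 2.79)·e^(−138/45.826) = 2.79 + (-2.6020)·0.049224 = 2.6619 g/L.

2.66 g/L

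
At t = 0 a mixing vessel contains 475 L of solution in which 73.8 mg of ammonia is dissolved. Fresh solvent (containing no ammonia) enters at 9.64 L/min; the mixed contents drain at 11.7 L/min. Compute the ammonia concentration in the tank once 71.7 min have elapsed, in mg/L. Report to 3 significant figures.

Let m(t) be the amount of ammonia. Volume: V(t) = V₀ + (Q_in − Q_out) t = 475 − 2.0600 t; V(71.7) = 327.30 L.
No ammonia enters, so dm/dt = −Q_out · (m/V).
dm/m = −Q_out dt/(V₀ − 2.0600 t); integrating gives ln(m/m₀) = −(Q_out/(Q_in−Q_out)) ln(V/V₀).
m = m₀ (V₀/V)^(Q_out/(Q_in−Q_out)) = 73.8 × (475/327.30)^(-5.6796) = 8.8997 mg.
C = m/V = 8.8997/327.30 = 0.027192 mg/L.

0.0272 mg/L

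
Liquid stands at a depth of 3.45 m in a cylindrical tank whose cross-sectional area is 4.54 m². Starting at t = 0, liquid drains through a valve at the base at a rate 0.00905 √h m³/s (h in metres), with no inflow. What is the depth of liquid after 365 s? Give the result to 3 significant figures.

With no inflow, A dh/dt = −0.00905 √h.
∫ h^(−1/2) dh = −(0.00905/A) ∫ dt, giving 2√h = 2√h₀ − (0.00905/A) t.
√h = √3.45 − 0.00905·365/(2·4.54) = 1.8574 − 0.36379 = 1.4936.
h = 1.4936² = 2.2309 m.

2.23 m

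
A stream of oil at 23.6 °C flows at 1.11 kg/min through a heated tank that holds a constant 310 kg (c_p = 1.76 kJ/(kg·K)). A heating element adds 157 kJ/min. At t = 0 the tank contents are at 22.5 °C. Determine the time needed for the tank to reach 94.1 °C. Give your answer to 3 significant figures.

590 min

M c_p dT/dt = ṁ c_p (T_in − T) + Q̇.
τ = M/ṁ = 279.28 min; T_ss = T_in + Q̇/(ṁ c_p) = 103.96 °C.
T(t) = T_ss + (T₀ − T_ss) e^(−t/τ). Set T = 94.1:
e^(−t/τ) = (94.1 − 103.96)/(22.5 − 103.96) = 0.12109
t = −279.28 · ln(0.12109) = 589.62 min.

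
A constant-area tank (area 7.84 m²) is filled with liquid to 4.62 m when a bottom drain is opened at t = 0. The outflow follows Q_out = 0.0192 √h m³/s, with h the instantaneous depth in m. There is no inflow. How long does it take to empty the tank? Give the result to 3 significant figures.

1760 s

A dh/dt = −Q_out = −0.0192 √h.
Separate and integrate: 2(√h − √h₀) = −(0.0192/A) t.
Tank is empty when √h = 0: t_empty = 2A√h₀/0.0192.
t_empty = 2·7.84·√4.62/0.0192 = 15.680·2.1494/0.0192 = 1755.4 s.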